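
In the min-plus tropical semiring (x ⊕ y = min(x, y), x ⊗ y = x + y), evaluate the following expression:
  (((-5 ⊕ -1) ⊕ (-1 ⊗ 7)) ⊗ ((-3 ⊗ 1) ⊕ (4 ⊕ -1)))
(((-5 ⊕ -1) ⊕ (-1 ⊗ 7)) ⊗ ((-3 ⊗ 1) ⊕ (4 ⊕ -1))) = -7

Expand innermost to outermost. Recall ⊕ takes the minimum of its arguments and ⊗ takes their sum. Working out the expression (((-5 ⊕ -1) ⊕ (-1 ⊗ 7)) ⊗ ((-3 ⊗ 1) ⊕ (4 ⊕ -1))) gives -7.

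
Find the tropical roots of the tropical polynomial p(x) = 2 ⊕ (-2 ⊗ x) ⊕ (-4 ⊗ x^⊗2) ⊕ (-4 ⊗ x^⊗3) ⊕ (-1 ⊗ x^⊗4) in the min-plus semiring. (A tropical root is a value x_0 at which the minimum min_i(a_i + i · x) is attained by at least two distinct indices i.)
Roots: {-3, 0, 2, 4}

Each tropical root is a break point of the lower envelope of the lines y = a_i + i · x (there are 5 lines, with slopes 0, 1, ..., 4). Only the lines that attain the minimum somewhere contribute to roots; other lines are dominated. Here the surviving (envelope) indices are i = 4, i = 3, i = 2, i = 1, i = 0.
Intersections between consecutive envelope lines give the roots: for adjacent envelope indices i < j the intersection is x = (a_i − a_j) / (j − i). Reading off the sorted break points: {-3, 0, 2, 4}.
Verification: at each break x_0, at least two indices attain the minimum of min_i(a_i + i · x_0).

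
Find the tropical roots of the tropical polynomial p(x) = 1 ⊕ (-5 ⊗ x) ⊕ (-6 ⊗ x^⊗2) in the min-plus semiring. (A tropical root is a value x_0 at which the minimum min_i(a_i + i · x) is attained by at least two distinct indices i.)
Roots: {1, 6}

Each tropical root is a break point of the lower envelope of the lines y = a_i + i · x (there are 3 lines, with slopes 0, 1, ..., 2). Only the lines that attain the minimum somewhere contribute to roots; other lines are dominated. Here the surviving (envelope) indices are i = 2, i = 1, i = 0.
Intersections between consecutive envelope lines give the roots: for adjacent envelope indices i < j the intersection is x = (a_i − a_j) / (j − i). Reading off the sorted break points: {1, 6}.
Verification: at each break x_0, at least two indices attain the minimum of min_i(a_i + i · x_0).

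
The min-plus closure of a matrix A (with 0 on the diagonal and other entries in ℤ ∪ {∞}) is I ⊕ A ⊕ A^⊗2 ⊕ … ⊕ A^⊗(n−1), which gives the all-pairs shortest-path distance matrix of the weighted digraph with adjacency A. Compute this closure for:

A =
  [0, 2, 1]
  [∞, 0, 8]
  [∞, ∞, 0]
Closure =
  [0, 2, 1]
  [∞, 0, 8]
  [∞, ∞, 0]

This is the Floyd-Warshall all-pairs shortest-path computation. For each intermediate vertex k = 0, 1, …, 2, update dist[i][j] ← min(dist[i][j], dist[i][k] + dist[k][j]). The final matrix gives, for each (i, j), the minimum total weight of any directed path from i to j (possibly empty when i = j).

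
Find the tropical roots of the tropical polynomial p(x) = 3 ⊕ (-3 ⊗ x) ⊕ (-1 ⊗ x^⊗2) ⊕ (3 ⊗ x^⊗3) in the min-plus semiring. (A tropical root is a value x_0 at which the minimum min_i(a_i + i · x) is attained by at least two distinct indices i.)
Roots: {-4, -2, 6}

Each tropical root is a break point of the lower envelope of the lines y = a_i + i · x (there are 4 lines, with slopes 0, 1, ..., 3). Only the lines that attain the minimum somewhere contribute to roots; other lines are dominated. Here the surviving (envelope) indices are i = 3, i = 2, i = 1, i = 0.
Intersections between consecutive envelope lines give the roots: for adjacent envelope indices i < j the intersection is x = (a_i − a_j) / (j − i). Reading off the sorted break points: {-4, -2, 6}.
Verification: at each break x_0, at least two indices attain the minimum of min_i(a_i + i · x_0).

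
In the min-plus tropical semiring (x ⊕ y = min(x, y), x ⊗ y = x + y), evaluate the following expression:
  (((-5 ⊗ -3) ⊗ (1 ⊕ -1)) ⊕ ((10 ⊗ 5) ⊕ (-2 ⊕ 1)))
(((-5 ⊗ -3) ⊗ (1 ⊕ -1)) ⊕ ((10 ⊗ 5) ⊕ (-2 ⊕ 1))) = -9

Expand innermost to outermost. Recall ⊕ takes the minimum of its arguments and ⊗ takes their sum. Working out the expression (((-5 ⊗ -3) ⊗ (1 ⊕ -1)) ⊕ ((10 ⊗ 5) ⊕ (-2 ⊕ 1))) gives -9.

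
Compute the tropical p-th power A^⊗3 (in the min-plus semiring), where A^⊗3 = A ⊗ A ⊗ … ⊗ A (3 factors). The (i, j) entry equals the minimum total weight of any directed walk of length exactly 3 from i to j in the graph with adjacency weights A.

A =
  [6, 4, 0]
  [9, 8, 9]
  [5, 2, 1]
A^⊗3 =
  [6, 3, 2]
  [14, 11, 10]
  [7, 4, 3]

Each entry (A^⊗3)_ij equals the minimum over all length-3 walks i = v_0 → v_1 → … → v_3 = j of Σ_t A[v_t][v_{t+1}]. For example, for (i, j) = (0, 2) we minimise over 9 possible intermediate vertex sequences; the minimum is 2, attained along the walk 0 → 2 → 2 → 2.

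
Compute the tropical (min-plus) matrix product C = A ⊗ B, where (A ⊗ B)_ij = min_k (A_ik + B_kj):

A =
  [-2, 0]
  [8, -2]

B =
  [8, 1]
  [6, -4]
A ⊗ B =
  [6, -4]
  [4, -6]

Apply the min-plus product entry-by-entry:
  C[0][0] = min over k of (A[0][0] + B[0][0] = -2 + 8 = 6, A[0][1] + B[1][0] = 0 + 6 = 6) = 6 (attained at k = 0)
  C[0][1] = min over k of (A[0][0] + B[0][1] = -2 + 1 = -1, A[0][1] + B[1][1] = 0 + -4 = -4) = -4 (attained at k = 1)
  C[1][0] = min over k of (A[1][0] + B[0][0] = 8 + 8 = 16, A[1][1] + B[1][0] = -2 + 6 = 4) = 4 (attained at k = 1)
  C[1][1] = min over k of (A[1][0] + B[0][1] = 8 + 1 = 9, A[1][1] + B[1][1] = -2 + -4 = -6) = -6 (attained at k = 1)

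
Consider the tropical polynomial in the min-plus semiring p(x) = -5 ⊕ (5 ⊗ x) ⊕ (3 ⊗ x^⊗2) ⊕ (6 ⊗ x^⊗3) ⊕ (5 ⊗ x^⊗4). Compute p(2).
p(2) = -5

A tropical monomial a ⊗ x^⊗i evaluates to a + i · x. Evaluating each term at x = 2:
  Term 0 contributes -5 + 0 · 2 = -5
  Term 1 contributes 5 + 1 · 2 = 7
  Term 2 contributes 3 + 2 · 2 = 7
  Term 3 contributes 6 + 3 · 2 = 12
  Term 4 contributes 5 + 4 · 2 = 13
p(2) = ⊕ of these = min[-5, 7, 7, 12, 13] = -5.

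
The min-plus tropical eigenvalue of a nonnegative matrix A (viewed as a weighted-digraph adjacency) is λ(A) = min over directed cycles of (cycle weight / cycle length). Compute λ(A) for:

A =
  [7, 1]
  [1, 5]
λ(A) = 1

Enumerate directed cycles and compute their means (weight / length). Sample:
  cycle 0 → 0: weight = 7, length = 1, mean = 7/1 ≈ 7.000
  cycle 1 → 1: weight = 5, length = 1, mean = 5/1 ≈ 5.000
  cycle 0 → 1 → 0: weight = 2, length = 2, mean = 2/2 ≈ 1.000
  cycle 1 → 0 → 1: weight = 2, length = 2, mean = 2/2 ≈ 1.000
Minimum mean = 1.000, attained e.g. along the cycle 0 → 1 → 0 with weight 2 and length 2. So λ(A) = 2/2 = 1.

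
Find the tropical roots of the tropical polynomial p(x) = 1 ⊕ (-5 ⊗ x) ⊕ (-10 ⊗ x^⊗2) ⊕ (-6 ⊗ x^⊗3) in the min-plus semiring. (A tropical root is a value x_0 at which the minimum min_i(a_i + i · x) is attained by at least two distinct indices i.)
Roots: {-4, 5, 6}

Each tropical root is a break point of the lower envelope of the lines y = a_i + i · x (there are 4 lines, with slopes 0, 1, ..., 3). Only the lines that attain the minimum somewhere contribute to roots; other lines are dominated. Here the surviving (envelope) indices are i = 3, i = 2, i = 1, i = 0.
Intersections between consecutive envelope lines give the roots: for adjacent envelope indices i < j the intersection is x = (a_i − a_j) / (j − i). Reading off the sorted break points: {-4, 5, 6}.
Verification: at each break x_0, at least two indices attain the minimum of min_i(a_i + i · x_0).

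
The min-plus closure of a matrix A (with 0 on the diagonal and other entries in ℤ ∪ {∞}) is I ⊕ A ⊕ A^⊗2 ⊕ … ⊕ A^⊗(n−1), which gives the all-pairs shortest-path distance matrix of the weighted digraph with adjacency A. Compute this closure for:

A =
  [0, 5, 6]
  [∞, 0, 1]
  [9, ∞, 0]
Closure =
  [0, 5, 6]
  [10, 0, 1]
  [9, 14, 0]

This is the Floyd-Warshall all-pairs shortest-path computation. For each intermediate vertex k = 0, 1, …, 2, update dist[i][j] ← min(dist[i][j], dist[i][k] + dist[k][j]). The final matrix gives, for each (i, j), the minimum total weight of any directed path from i to j (possibly empty when i = j).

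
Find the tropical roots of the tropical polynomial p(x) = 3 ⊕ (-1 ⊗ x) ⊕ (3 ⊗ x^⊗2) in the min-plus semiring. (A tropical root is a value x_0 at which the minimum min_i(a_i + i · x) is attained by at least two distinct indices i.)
Roots: {-4, 4}

Each tropical root is a break point of the lower envelope of the lines y = a_i + i · x (there are 3 lines, with slopes 0, 1, ..., 2). Only the lines that attain the minimum somewhere contribute to roots; other lines are dominated. Here the surviving (envelope) indices are i = 2, i = 1, i = 0.
Intersections between consecutive envelope lines give the roots: for adjacent envelope indices i < j the intersection is x = (a_i − a_j) / (j − i). Reading off the sorted break points: {-4, 4}.
Verification: at each break x_0, at least two indices attain the minimum of min_i(a_i + i · x_0).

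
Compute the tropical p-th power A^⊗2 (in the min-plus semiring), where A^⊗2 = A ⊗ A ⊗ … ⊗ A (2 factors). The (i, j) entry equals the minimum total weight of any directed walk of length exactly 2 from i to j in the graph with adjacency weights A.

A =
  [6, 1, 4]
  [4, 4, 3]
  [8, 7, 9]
A^⊗2 =
  [5, 5, 4]
  [8, 5, 7]
  [11, 9, 10]

Each entry (A^⊗2)_ij equals the minimum over all length-2 walks i = v_0 → v_1 → … → v_2 = j of Σ_t A[v_t][v_{t+1}]. For example, for (i, j) = (0, 2) we minimise over 3 possible intermediate vertex sequences; the minimum is 4, attained along the walk 0 → 1 → 2.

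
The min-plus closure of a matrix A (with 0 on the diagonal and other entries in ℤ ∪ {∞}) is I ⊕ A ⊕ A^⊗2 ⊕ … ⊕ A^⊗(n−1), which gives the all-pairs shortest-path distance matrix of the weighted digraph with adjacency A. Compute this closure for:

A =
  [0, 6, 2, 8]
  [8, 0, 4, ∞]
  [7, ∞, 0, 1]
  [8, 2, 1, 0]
Closure =
  [0, 5, 2, 3]
  [8, 0, 4, 5]
  [7, 3, 0, 1]
  [8, 2, 1, 0]

This is the Floyd-Warshall all-pairs shortest-path computation. For each intermediate vertex k = 0, 1, …, 3, update dist[i][j] ← min(dist[i][j], dist[i][k] + dist[k][j]). The final matrix gives, for each (i, j), the minimum total weight of any directed path from i to j (possibly empty when i = j).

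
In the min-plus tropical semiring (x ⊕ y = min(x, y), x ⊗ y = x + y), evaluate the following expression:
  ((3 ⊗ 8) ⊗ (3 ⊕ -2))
((3 ⊗ 8) ⊗ (3 ⊕ -2)) = 9

Expand innermost to outermost. Recall ⊕ takes the minimum of its arguments and ⊗ takes their sum. Working out the expression ((3 ⊗ 8) ⊗ (3 ⊕ -2)) gives 9.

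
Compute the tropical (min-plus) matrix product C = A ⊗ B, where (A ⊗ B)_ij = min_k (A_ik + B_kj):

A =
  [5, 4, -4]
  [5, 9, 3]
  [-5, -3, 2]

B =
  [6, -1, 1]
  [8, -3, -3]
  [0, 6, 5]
A ⊗ B =
  [-4, 1, 1]
  [3, 4, 6]
  [1, -6, -6]

Apply the min-plus product entry-by-entry:
  C[0][0] = min over k of (A[0][0] + B[0][0] = 5 + 6 = 11, A[0][1] + B[1][0] = 4 + 8 = 12, A[0][2] + B[2][0] = -4 + 0 = -4) = -4 (attained at k = 2)
  C[0][1] = min over k of (A[0][0] + B[0][1] = 5 + -1 = 4, A[0][1] + B[1][1] = 4 + -3 = 1, A[0][2] + B[2][1] = -4 + 6 = 2) = 1 (attained at k = 1)
  C[0][2] = min over k of (A[0][0] + B[0][2] = 5 + 1 = 6, A[0][1] + B[1][2] = 4 + -3 = 1, A[0][2] + B[2][2] = -4 + 5 = 1) = 1 (attained at k = 1)
  C[1][0] = min over k of (A[1][0] + B[0][0] = 5 + 6 = 11, A[1][1] + B[1][0] = 9 + 8 = 17, A[1][2] + B[2][0] = 3 + 0 = 3) = 3 (attained at k = 2)
  C[1][1] = min over k of (A[1][0] + B[0][1] = 5 + -1 = 4, A[1][1] + B[1][1] = 9 + -3 = 6, A[1][2] + B[2][1] = 3 + 6 = 9) = 4 (attained at k = 0)
  C[1][2] = min over k of (A[1][0] + B[0][2] = 5 + 1 = 6, A[1][1] + B[1][2] = 9 + -3 = 6, A[1][2] + B[2][2] = 3 + 5 = 8) = 6 (attained at k = 0)
  C[2][0] = min over k of (A[2][0] + B[0][0] = -5 + 6 = 1, A[2][1] + B[1][0] = -3 + 8 = 5, A[2][2] + B[2][0] = 2 + 0 = 2) = 1 (attained at k = 0)
  C[2][1] = min over k of (A[2][0] + B[0][1] = -5 + -1 = -6, A[2][1] + B[1][1] = -3 + -3 = -6, A[2][2] + B[2][1] = 2 + 6 = 8) = -6 (attained at k = 0)
  C[2][2] = min over k of (A[2][0] + B[0][2] = -5 + 1 = -4, A[2][1] + B[1][2] = -3 + -3 = -6, A[2][2] + B[2][2] = 2 + 5 = 7) = -6 (attained at k = 1)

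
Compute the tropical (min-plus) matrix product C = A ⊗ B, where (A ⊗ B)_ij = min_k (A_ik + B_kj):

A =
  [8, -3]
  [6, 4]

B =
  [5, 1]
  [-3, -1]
A ⊗ B =
  [-6, -4]
  [1, 3]

Apply the min-plus product entry-by-entry:
  C[0][0] = min over k of (A[0][0] + B[0][0] = 8 + 5 = 13, A[0][1] + B[1][0] = -3 + -3 = -6) = -6 (attained at k = 1)
  C[0][1] = min over k of (A[0][0] + B[0][1] = 8 + 1 = 9, A[0][1] + B[1][1] = -3 + -1 = -4) = -4 (attained at k = 1)
  C[1][0] = min over k of (A[1][0] + B[0][0] = 6 + 5 = 11, A[1][1] + B[1][0] = 4 + -3 = 1) = 1 (attained at k = 1)
  C[1][1] = min over k of (A[1][0] + B[0][1] = 6 + 1 = 7, A[1][1] + B[1][1] = 4 + -1 = 3) = 3 (attained at k = 1)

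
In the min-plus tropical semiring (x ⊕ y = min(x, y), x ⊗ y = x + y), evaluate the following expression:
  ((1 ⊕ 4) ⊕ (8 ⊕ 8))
((1 ⊕ 4) ⊕ (8 ⊕ 8)) = 1

Expand innermost to outermost. Recall ⊕ takes the minimum of its arguments and ⊗ takes their sum. Working out the expression ((1 ⊕ 4) ⊕ (8 ⊕ 8)) gives 1.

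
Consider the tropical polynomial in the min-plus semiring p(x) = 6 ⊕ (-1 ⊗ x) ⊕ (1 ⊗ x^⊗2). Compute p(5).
p(5) = 4

A tropical monomial a ⊗ x^⊗i evaluates to a + i · x. Evaluating each term at x = 5:
  Term 0 contributes 6 + 0 · 5 = 6
  Term 1 contributes -1 + 1 · 5 = 4
  Term 2 contributes 1 + 2 · 5 = 11
p(5) = ⊕ of these = min[6, 4, 11] = 4.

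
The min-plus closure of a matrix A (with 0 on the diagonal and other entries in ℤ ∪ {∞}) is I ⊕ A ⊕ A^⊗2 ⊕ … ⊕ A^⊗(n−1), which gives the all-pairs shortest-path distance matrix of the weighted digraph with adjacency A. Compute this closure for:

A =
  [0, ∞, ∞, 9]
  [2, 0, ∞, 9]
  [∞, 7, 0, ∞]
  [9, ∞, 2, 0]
Closure =
  [0, 18, 11, 9]
  [2, 0, 11, 9]
  [9, 7, 0, 16]
  [9, 9, 2, 0]

This is the Floyd-Warshall all-pairs shortest-path computation. For each intermediate vertex k = 0, 1, …, 3, update dist[i][j] ← min(dist[i][j], dist[i][k] + dist[k][j]). The final matrix gives, for each (i, j), the minimum total weight of any directed path from i to j (possibly empty when i = j).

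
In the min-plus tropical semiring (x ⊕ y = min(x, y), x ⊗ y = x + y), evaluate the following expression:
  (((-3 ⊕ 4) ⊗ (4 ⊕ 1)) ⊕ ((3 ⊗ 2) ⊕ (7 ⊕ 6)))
(((-3 ⊕ 4) ⊗ (4 ⊕ 1)) ⊕ ((3 ⊗ 2) ⊕ (7 ⊕ 6))) = -2

Expand innermost to outermost. Recall ⊕ takes the minimum of its arguments and ⊗ takes their sum. Working out the expression (((-3 ⊕ 4) ⊗ (4 ⊕ 1)) ⊕ ((3 ⊗ 2) ⊕ (7 ⊕ 6))) gives -2.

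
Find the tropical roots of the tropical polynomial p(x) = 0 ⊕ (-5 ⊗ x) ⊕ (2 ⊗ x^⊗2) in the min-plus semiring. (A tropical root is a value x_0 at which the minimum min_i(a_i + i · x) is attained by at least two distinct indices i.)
Roots: {-7, 5}

Each tropical root is a break point of the lower envelope of the lines y = a_i + i · x (there are 3 lines, with slopes 0, 1, ..., 2). Only the lines that attain the minimum somewhere contribute to roots; other lines are dominated. Here the surviving (envelope) indices are i = 2, i = 1, i = 0.
Intersections between consecutive envelope lines give the roots: for adjacent envelope indices i < j the intersection is x = (a_i − a_j) / (j − i). Reading off the sorted break points: {-7, 5}.
Verification: at each break x_0, at least two indices attain the minimum of min_i(a_i + i · x_0).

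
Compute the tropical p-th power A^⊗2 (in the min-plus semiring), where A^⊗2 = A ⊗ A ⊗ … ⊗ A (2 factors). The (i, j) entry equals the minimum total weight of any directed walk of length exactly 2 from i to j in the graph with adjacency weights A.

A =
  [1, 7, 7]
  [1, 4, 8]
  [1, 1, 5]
A^⊗2 =
  [2, 8, 8]
  [2, 8, 8]
  [2, 5, 8]

Each entry (A^⊗2)_ij equals the minimum over all length-2 walks i = v_0 → v_1 → … → v_2 = j of Σ_t A[v_t][v_{t+1}]. For example, for (i, j) = (0, 2) we minimise over 3 possible intermediate vertex sequences; the minimum is 8, attained along the walk 0 → 0 → 2.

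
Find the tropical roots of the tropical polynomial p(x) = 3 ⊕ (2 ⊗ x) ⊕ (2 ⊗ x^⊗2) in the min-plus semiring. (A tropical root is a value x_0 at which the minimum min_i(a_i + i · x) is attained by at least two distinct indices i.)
Roots: {0, 1}

Each tropical root is a break point of the lower envelope of the lines y = a_i + i · x (there are 3 lines, with slopes 0, 1, ..., 2). Only the lines that attain the minimum somewhere contribute to roots; other lines are dominated. Here the surviving (envelope) indices are i = 2, i = 1, i = 0.
Intersections between consecutive envelope lines give the roots: for adjacent envelope indices i < j the intersection is x = (a_i − a_j) / (j − i). Reading off the sorted break points: {0, 1}.
Verification: at each break x_0, at least two indices attain the minimum of min_i(a_i + i · x_0).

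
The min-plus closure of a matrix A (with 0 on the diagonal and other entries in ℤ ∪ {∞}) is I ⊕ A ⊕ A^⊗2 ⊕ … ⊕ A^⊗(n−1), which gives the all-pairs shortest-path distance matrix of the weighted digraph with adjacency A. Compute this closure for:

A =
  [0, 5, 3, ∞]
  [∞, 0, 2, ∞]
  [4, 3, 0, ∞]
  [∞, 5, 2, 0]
Closure =
  [0, 5, 3, ∞]
  [6, 0, 2, ∞]
  [4, 3, 0, ∞]
  [6, 5, 2, 0]

This is the Floyd-Warshall all-pairs shortest-path computation. For each intermediate vertex k = 0, 1, …, 3, update dist[i][j] ← min(dist[i][j], dist[i][k] + dist[k][j]). The final matrix gives, for each (i, j), the minimum total weight of any directed path from i to j (possibly empty when i = j).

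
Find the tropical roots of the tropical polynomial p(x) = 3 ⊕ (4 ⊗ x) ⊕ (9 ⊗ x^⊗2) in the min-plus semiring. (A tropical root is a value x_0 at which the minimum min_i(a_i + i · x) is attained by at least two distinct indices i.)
Roots: {-5, -1}

Each tropical root is a break point of the lower envelope of the lines y = a_i + i · x (there are 3 lines, with slopes 0, 1, ..., 2). Only the lines that attain the minimum somewhere contribute to roots; other lines are dominated. Here the surviving (envelope) indices are i = 2, i = 1, i = 0.
Intersections between consecutive envelope lines give the roots: for adjacent envelope indices i < j the intersection is x = (a_i − a_j) / (j − i). Reading off the sorted break points: {-5, -1}.
Verification: at each break x_0, at least two indices attain the minimum of min_i(a_i + i · x_0).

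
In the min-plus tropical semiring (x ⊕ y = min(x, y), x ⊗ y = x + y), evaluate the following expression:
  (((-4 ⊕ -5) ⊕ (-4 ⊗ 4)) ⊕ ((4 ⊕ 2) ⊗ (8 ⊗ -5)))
(((-4 ⊕ -5) ⊕ (-4 ⊗ 4)) ⊕ ((4 ⊕ 2) ⊗ (8 ⊗ -5))) = -5

Expand innermost to outermost. Recall ⊕ takes the minimum of its arguments and ⊗ takes their sum. Working out the expression (((-4 ⊕ -5) ⊕ (-4 ⊗ 4)) ⊕ ((4 ⊕ 2) ⊗ (8 ⊗ -5))) gives -5.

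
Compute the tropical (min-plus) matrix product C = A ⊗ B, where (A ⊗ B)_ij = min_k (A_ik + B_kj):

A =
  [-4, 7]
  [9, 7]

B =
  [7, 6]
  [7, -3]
A ⊗ B =
  [3, 2]
  [14, 4]

Apply the min-plus product entry-by-entry:
  C[0][0] = min over k of (A[0][0] + B[0][0] = -4 + 7 = 3, A[0][1] + B[1][0] = 7 + 7 = 14) = 3 (attained at k = 0)
  C[0][1] = min over k of (A[0][0] + B[0][1] = -4 + 6 = 2, A[0][1] + B[1][1] = 7 + -3 = 4) = 2 (attained at k = 0)
  C[1][0] = min over k of (A[1][0] + B[0][0] = 9 + 7 = 16, A[1][1] + B[1][0] = 7 + 7 = 14) = 14 (attained at k = 1)
  C[1][1] = min over k of (A[1][0] + B[0][1] = 9 + 6 = 15, A[1][1] + B[1][1] = 7 + -3 = 4) = 4 (attained at k = 1)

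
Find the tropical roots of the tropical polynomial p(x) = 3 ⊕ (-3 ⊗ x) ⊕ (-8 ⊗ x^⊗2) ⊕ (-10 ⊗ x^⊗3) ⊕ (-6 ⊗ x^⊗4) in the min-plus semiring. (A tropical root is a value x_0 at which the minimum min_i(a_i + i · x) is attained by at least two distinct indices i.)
Roots: {-4, 2, 5, 6}

Each tropical root is a break point of the lower envelope of the lines y = a_i + i · x (there are 5 lines, with slopes 0, 1, ..., 4). Only the lines that attain the minimum somewhere contribute to roots; other lines are dominated. Here the surviving (envelope) indices are i = 4, i = 3, i = 2, i = 1, i = 0.
Intersections between consecutive envelope lines give the roots: for adjacent envelope indices i < j the intersection is x = (a_i − a_j) / (j − i). Reading off the sorted break points: {-4, 2, 5, 6}.
Verification: at each break x_0, at least two indices attain the minimum of min_i(a_i + i · x_0).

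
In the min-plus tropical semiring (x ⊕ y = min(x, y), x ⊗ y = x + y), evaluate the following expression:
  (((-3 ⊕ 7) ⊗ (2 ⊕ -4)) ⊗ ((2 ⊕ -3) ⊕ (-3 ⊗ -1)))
(((-3 ⊕ 7) ⊗ (2 ⊕ -4)) ⊗ ((2 ⊕ -3) ⊕ (-3 ⊗ -1))) = -11

Expand innermost to outermost. Recall ⊕ takes the minimum of its arguments and ⊗ takes their sum. Working out the expression (((-3 ⊕ 7) ⊗ (2 ⊕ -4)) ⊗ ((2 ⊕ -3) ⊕ (-3 ⊗ -1))) gives -11.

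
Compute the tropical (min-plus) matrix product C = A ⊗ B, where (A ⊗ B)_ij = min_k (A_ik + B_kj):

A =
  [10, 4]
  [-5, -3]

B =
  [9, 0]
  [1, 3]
A ⊗ B =
  [5, 7]
  [-2, -5]

Apply the min-plus product entry-by-entry:
  C[0][0] = min over k of (A[0][0] + B[0][0] = 10 + 9 = 19, A[0][1] + B[1][0] = 4 + 1 = 5) = 5 (attained at k = 1)
  C[0][1] = min over k of (A[0][0] + B[0][1] = 10 + 0 = 10, A[0][1] + B[1][1] = 4 + 3 = 7) = 7 (attained at k = 1)
  C[1][0] = min over k of (A[1][0] + B[0][0] = -5 + 9 = 4, A[1][1] + B[1][0] = -3 + 1 = -2) = -2 (attained at k = 1)
  C[1][1] = min over k of (A[1][0] + B[0][1] = -5 + 0 = -5, A[1][1] + B[1][1] = -3 + 3 = 0) = -5 (attained at k = 0)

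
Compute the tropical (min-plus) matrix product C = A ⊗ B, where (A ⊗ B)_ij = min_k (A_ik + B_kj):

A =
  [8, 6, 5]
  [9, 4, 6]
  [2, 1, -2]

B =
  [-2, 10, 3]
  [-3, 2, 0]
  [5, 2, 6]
A ⊗ B =
  [3, 7, 6]
  [1, 6, 4]
  [-2, 0, 1]

Apply the min-plus product entry-by-entry:
  C[0][0] = min over k of (A[0][0] + B[0][0] = 8 + -2 = 6, A[0][1] + B[1][0] = 6 + -3 = 3, A[0][2] + B[2][0] = 5 + 5 = 10) = 3 (attained at k = 1)
  C[0][1] = min over k of (A[0][0] + B[0][1] = 8 + 10 = 18, A[0][1] + B[1][1] = 6 + 2 = 8, A[0][2] + B[2][1] = 5 + 2 = 7) = 7 (attained at k = 2)
  C[0][2] = min over k of (A[0][0] + B[0][2] = 8 + 3 = 11, A[0][1] + B[1][2] = 6 + 0 = 6, A[0][2] + B[2][2] = 5 + 6 = 11) = 6 (attained at k = 1)
  C[1][0] = min over k of (A[1][0] + B[0][0] = 9 + -2 = 7, A[1][1] + B[1][0] = 4 + -3 = 1, A[1][2] + B[2][0] = 6 + 5 = 11) = 1 (attained at k = 1)
  C[1][1] = min over k of (A[1][0] + B[0][1] = 9 + 10 = 19, A[1][1] + B[1][1] = 4 + 2 = 6, A[1][2] + B[2][1] = 6 + 2 = 8) = 6 (attained at k = 1)
  C[1][2] = min over k of (A[1][0] + B[0][2] = 9 + 3 = 12, A[1][1] + B[1][2] = 4 + 0 = 4, A[1][2] + B[2][2] = 6 + 6 = 12) = 4 (attained at k = 1)
  C[2][0] = min over k of (A[2][0] + B[0][0] = 2 + -2 = 0, A[2][1] + B[1][0] = 1 + -3 = -2, A[2][2] + B[2][0] = -2 + 5 = 3) = -2 (attained at k = 1)
  C[2][1] = min over k of (A[2][0] + B[0][1] = 2 + 10 = 12, A[2][1] + B[1][1] = 1 + 2 = 3, A[2][2] + B[2][1] = -2 + 2 = 0) = 0 (attained at k = 2)
  C[2][2] = min over k of (A[2][0] + B[0][2] = 2 + 3 = 5, A[2][1] + B[1][2] = 1 + 0 = 1, A[2][2] + B[2][2] = -2 + 6 = 4) = 1 (attained at k = 1)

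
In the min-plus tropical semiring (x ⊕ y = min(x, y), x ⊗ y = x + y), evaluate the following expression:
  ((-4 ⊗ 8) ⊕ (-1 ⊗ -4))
((-4 ⊗ 8) ⊕ (-1 ⊗ -4)) = -5

Expand innermost to outermost. Recall ⊕ takes the minimum of its arguments and ⊗ takes their sum. Working out the expression ((-4 ⊗ 8) ⊕ (-1 ⊗ -4)) gives -5.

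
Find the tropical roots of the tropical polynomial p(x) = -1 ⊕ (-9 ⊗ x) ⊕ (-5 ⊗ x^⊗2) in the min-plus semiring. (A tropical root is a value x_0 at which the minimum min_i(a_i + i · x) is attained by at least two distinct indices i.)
Roots: {-4, 8}

Each tropical root is a break point of the lower envelope of the lines y = a_i + i · x (there are 3 lines, with slopes 0, 1, ..., 2). Only the lines that attain the minimum somewhere contribute to roots; other lines are dominated. Here the surviving (envelope) indices are i = 2, i = 1, i = 0.
Intersections between consecutive envelope lines give the roots: for adjacent envelope indices i < j the intersection is x = (a_i − a_j) / (j − i). Reading off the sorted break points: {-4, 8}.
Verification: at each break x_0, at least two indices attain the minimum of min_i(a_i + i · x_0).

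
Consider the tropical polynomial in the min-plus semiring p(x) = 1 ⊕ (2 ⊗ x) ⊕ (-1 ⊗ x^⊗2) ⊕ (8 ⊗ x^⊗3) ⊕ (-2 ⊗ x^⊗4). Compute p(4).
p(4) = 1

A tropical monomial a ⊗ x^⊗i evaluates to a + i · x. Evaluating each term at x = 4:
  Term 0 contributes 1 + 0 · 4 = 1
  Term 1 contributes 2 + 1 · 4 = 6
  Term 2 contributes -1 + 2 · 4 = 7
  Term 3 contributes 8 + 3 · 4 = 20
  Term 4 contributes -2 + 4 · 4 = 14
p(4) = ⊕ of these = min[1, 6, 7, 20, 14] = 1.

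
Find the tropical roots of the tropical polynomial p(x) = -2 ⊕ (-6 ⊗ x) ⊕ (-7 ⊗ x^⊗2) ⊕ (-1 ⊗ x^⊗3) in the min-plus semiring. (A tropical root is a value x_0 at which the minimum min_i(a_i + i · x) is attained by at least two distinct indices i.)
Roots: {-6, 1, 4}

Each tropical root is a break point of the lower envelope of the lines y = a_i + i · x (there are 4 lines, with slopes 0, 1, ..., 3). Only the lines that attain the minimum somewhere contribute to roots; other lines are dominated. Here the surviving (envelope) indices are i = 3, i = 2, i = 1, i = 0.
Intersections between consecutive envelope lines give the roots: for adjacent envelope indices i < j the intersection is x = (a_i − a_j) / (j − i). Reading off the sorted break points: {-6, 1, 4}.
Verification: at each break x_0, at least two indices attain the minimum of min_i(a_i + i · x_0).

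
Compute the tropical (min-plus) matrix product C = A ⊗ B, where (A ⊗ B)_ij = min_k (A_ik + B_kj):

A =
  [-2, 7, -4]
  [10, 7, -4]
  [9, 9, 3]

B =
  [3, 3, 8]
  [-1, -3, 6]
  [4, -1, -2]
A ⊗ B =
  [0, -5, -6]
  [0, -5, -6]
  [7, 2, 1]

Apply the min-plus product entry-by-entry:
  C[0][0] = min over k of (A[0][0] + B[0][0] = -2 + 3 = 1, A[0][1] + B[1][0] = 7 + -1 = 6, A[0][2] + B[2][0] = -4 + 4 = 0) = 0 (attained at k = 2)
  C[0][1] = min over k of (A[0][0] + B[0][1] = -2 + 3 = 1, A[0][1] + B[1][1] = 7 + -3 = 4, A[0][2] + B[2][1] = -4 + -1 = -5) = -5 (attained at k = 2)
  C[0][2] = min over k of (A[0][0] + B[0][2] = -2 + 8 = 6, A[0][1] + B[1][2] = 7 + 6 = 13, A[0][2] + B[2][2] = -4 + -2 = -6) = -6 (attained at k = 2)
  C[1][0] = min over k of (A[1][0] + B[0][0] = 10 + 3 = 13, A[1][1] + B[1][0] = 7 + -1 = 6, A[1][2] + B[2][0] = -4 + 4 = 0) = 0 (attained at k = 2)
  C[1][1] = min over k of (A[1][0] + B[0][1] = 10 + 3 = 13, A[1][1] + B[1][1] = 7 + -3 = 4, A[1][2] + B[2][1] = -4 + -1 = -5) = -5 (attained at k = 2)
  C[1][2] = min over k of (A[1][0] + B[0][2] = 10 + 8 = 18, A[1][1] + B[1][2] = 7 + 6 = 13, A[1][2] + B[2][2] = -4 + -2 = -6) = -6 (attained at k = 2)
  C[2][0] = min over k of (A[2][0] + B[0][0] = 9 + 3 = 12, A[2][1] + B[1][0] = 9 + -1 = 8, A[2][2] + B[2][0] = 3 + 4 = 7) = 7 (attained at k = 2)
  C[2][1] = min over k of (A[2][0] + B[0][1] = 9 + 3 = 12, A[2][1] + B[1][1] = 9 + -3 = 6, A[2][2] + B[2][1] = 3 + -1 = 2) = 2 (attained at k = 2)
  C[2][2] = min over k of (A[2][0] + B[0][2] = 9 + 8 = 17, A[2][1] + B[1][2] = 9 + 6 = 15, A[2][2] + B[2][2] = 3 + -2 = 1) = 1 (attained at k = 2)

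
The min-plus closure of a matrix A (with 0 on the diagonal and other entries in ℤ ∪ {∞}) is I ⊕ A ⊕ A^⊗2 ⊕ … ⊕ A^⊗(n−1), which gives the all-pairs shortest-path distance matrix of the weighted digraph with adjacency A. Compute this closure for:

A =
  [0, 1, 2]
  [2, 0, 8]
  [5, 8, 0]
Closure =
  [0, 1, 2]
  [2, 0, 4]
  [5, 6, 0]

This is the Floyd-Warshall all-pairs shortest-path computation. For each intermediate vertex k = 0, 1, …, 2, update dist[i][j] ← min(dist[i][j], dist[i][k] + dist[k][j]). The final matrix gives, for each (i, j), the minimum total weight of any directed path from i to j (possibly empty when i = j).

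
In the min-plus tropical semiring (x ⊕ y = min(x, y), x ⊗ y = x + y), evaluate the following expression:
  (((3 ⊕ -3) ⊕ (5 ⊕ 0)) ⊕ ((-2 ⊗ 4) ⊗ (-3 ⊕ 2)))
(((3 ⊕ -3) ⊕ (5 ⊕ 0)) ⊕ ((-2 ⊗ 4) ⊗ (-3 ⊕ 2))) = -3

Expand innermost to outermost. Recall ⊕ takes the minimum of its arguments and ⊗ takes their sum. Working out the expression (((3 ⊕ -3) ⊕ (5 ⊕ 0)) ⊕ ((-2 ⊗ 4) ⊗ (-3 ⊕ 2))) gives -3.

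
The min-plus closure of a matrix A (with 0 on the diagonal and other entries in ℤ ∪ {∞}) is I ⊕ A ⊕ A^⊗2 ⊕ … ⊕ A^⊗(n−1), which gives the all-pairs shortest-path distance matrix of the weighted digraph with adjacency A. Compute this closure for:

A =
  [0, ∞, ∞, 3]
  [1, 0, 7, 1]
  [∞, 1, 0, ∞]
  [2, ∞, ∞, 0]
Closure =
  [0, ∞, ∞, 3]
  [1, 0, 7, 1]
  [2, 1, 0, 2]
  [2, ∞, ∞, 0]

This is the Floyd-Warshall all-pairs shortest-path computation. For each intermediate vertex k = 0, 1, …, 3, update dist[i][j] ← min(dist[i][j], dist[i][k] + dist[k][j]). The final matrix gives, for each (i, j), the minimum total weight of any directed path from i to j (possibly empty when i = j).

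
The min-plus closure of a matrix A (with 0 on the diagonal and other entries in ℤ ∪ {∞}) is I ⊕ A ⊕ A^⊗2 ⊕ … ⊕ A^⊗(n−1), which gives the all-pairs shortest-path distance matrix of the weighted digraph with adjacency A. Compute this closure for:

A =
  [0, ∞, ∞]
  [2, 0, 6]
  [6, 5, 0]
Closure =
  [0, ∞, ∞]
  [2, 0, 6]
  [6, 5, 0]

This is the Floyd-Warshall all-pairs shortest-path computation. For each intermediate vertex k = 0, 1, …, 2, update dist[i][j] ← min(dist[i][j], dist[i][k] + dist[k][j]). The final matrix gives, for each (i, j), the minimum total weight of any directed path from i to j (possibly empty when i = j).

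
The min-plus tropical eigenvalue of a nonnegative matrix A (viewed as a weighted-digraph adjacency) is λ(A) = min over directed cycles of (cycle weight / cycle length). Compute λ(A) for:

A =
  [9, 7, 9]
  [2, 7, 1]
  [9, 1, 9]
λ(A) = 1

Enumerate directed cycles and compute their means (weight / length). Sample:
  cycle 0 → 0: weight = 9, length = 1, mean = 9/1 ≈ 9.000
  cycle 1 → 1: weight = 7, length = 1, mean = 7/1 ≈ 7.000
  cycle 2 → 2: weight = 9, length = 1, mean = 9/1 ≈ 9.000
  cycle 0 → 1 → 0: weight = 9, length = 2, mean = 9/2 ≈ 4.500
  cycle 0 → 2 → 0: weight = 18, length = 2, mean = 18/2 ≈ 9.000
  cycle 1 → 0 → 1: weight = 9, length = 2, mean = 9/2 ≈ 4.500
Minimum mean = 1.000, attained e.g. along the cycle 1 → 2 → 1 with weight 2 and length 2. So λ(A) = 2/2 = 1.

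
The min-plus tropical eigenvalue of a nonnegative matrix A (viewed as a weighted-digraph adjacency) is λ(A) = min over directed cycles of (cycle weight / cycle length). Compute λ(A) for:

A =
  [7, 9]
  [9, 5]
λ(A) = 5

Enumerate directed cycles and compute their means (weight / length). Sample:
  cycle 0 → 0: weight = 7, length = 1, mean = 7/1 ≈ 7.000
  cycle 1 → 1: weight = 5, length = 1, mean = 5/1 ≈ 5.000
  cycle 0 → 1 → 0: weight = 18, length = 2, mean = 18/2 ≈ 9.000
  cycle 1 → 0 → 1: weight = 18, length = 2, mean = 18/2 ≈ 9.000
Minimum mean = 5.000, attained e.g. along the cycle 1 → 1 with weight 5 and length 1. So λ(A) = 5/1 = 5.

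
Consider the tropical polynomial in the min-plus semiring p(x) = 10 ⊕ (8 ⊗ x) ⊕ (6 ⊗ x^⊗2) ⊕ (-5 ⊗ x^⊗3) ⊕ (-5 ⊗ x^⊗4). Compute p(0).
p(0) = -5

A tropical monomial a ⊗ x^⊗i evaluates to a + i · x. Evaluating each term at x = 0:
  Term 0 contributes 10 + 0 · 0 = 10
  Term 1 contributes 8 + 1 · 0 = 8
  Term 2 contributes 6 + 2 · 0 = 6
  Term 3 contributes -5 + 3 · 0 = -5
  Term 4 contributes -5 + 4 · 0 = -5
p(0) = ⊕ of these = min[10, 8, 6, -5, -5] = -5.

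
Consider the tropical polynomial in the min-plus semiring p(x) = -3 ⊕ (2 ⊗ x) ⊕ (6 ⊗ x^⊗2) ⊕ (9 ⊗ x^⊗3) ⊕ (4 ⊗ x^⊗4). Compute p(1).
p(1) = -3

A tropical monomial a ⊗ x^⊗i evaluates to a + i · x. Evaluating each term at x = 1:
  Term 0 contributes -3 + 0 · 1 = -3
  Term 1 contributes 2 + 1 · 1 = 3
  Term 2 contributes 6 + 2 · 1 = 8
  Term 3 contributes 9 + 3 · 1 = 12
  Term 4 contributes 4 + 4 · 1 = 8
p(1) = ⊕ of these = min[-3, 3, 8, 12, 8] = -3.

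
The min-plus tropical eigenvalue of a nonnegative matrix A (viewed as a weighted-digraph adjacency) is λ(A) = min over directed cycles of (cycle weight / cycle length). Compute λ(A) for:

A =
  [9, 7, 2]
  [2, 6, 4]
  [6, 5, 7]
λ(A) = 3

Enumerate directed cycles and compute their means (weight / length). Sample:
  cycle 0 → 0: weight = 9, length = 1, mean = 9/1 ≈ 9.000
  cycle 1 → 1: weight = 6, length = 1, mean = 6/1 ≈ 6.000
  cycle 2 → 2: weight = 7, length = 1, mean = 7/1 ≈ 7.000
  cycle 0 → 1 → 0: weight = 9, length = 2, mean = 9/2 ≈ 4.500
  cycle 0 → 2 → 0: weight = 8, length = 2, mean = 8/2 ≈ 4.000
  cycle 1 → 0 → 1: weight = 9, length = 2, mean = 9/2 ≈ 4.500
Minimum mean = 3.000, attained e.g. along the cycle 0 → 2 → 1 → 0 with weight 9 and length 3. So λ(A) = 9/3 = 3.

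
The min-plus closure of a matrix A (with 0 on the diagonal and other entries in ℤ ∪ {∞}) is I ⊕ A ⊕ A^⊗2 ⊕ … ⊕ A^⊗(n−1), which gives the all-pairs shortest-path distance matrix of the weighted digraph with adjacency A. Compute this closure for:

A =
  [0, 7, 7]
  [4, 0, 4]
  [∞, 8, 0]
Closure =
  [0, 7, 7]
  [4, 0, 4]
  [12, 8, 0]

This is the Floyd-Warshall all-pairs shortest-path computation. For each intermediate vertex k = 0, 1, …, 2, update dist[i][j] ← min(dist[i][j], dist[i][k] + dist[k][j]). The final matrix gives, for each (i, j), the minimum total weight of any directed path from i to j (possibly empty when i = j).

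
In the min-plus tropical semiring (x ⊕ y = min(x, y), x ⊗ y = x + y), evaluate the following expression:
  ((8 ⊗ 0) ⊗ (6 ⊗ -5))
((8 ⊗ 0) ⊗ (6 ⊗ -5)) = 9

Expand innermost to outermost. Recall ⊕ takes the minimum of its arguments and ⊗ takes their sum. Working out the expression ((8 ⊗ 0) ⊗ (6 ⊗ -5)) gives 9.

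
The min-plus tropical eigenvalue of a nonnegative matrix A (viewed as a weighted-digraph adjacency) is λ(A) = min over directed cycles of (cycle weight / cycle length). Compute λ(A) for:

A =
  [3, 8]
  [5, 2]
λ(A) = 2

Enumerate directed cycles and compute their means (weight / length). Sample:
  cycle 0 → 0: weight = 3, length = 1, mean = 3/1 ≈ 3.000
  cycle 1 → 1: weight = 2, length = 1, mean = 2/1 ≈ 2.000
  cycle 0 → 1 → 0: weight = 13, length = 2, mean = 13/2 ≈ 6.500
  cycle 1 → 0 → 1: weight = 13, length = 2, mean = 13/2 ≈ 6.500
Minimum mean = 2.000, attained e.g. along the cycle 1 → 1 with weight 2 and length 1. So λ(A) = 2/1 = 2.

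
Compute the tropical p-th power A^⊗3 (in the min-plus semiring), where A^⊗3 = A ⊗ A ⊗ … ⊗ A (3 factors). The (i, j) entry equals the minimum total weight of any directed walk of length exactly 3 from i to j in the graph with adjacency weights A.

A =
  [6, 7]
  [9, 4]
A^⊗3 =
  [18, 15]
  [17, 12]

Each entry (A^⊗3)_ij equals the minimum over all length-3 walks i = v_0 → v_1 → … → v_3 = j of Σ_t A[v_t][v_{t+1}]. For example, for (i, j) = (0, 1) we minimise over 4 possible intermediate vertex sequences; the minimum is 15, attained along the walk 0 → 1 → 1 → 1.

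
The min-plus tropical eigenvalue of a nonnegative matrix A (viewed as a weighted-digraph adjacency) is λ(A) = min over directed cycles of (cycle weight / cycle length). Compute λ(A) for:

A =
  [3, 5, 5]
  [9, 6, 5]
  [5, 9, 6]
λ(A) = 3

Enumerate directed cycles and compute their means (weight / length). Sample:
  cycle 0 → 0: weight = 3, length = 1, mean = 3/1 ≈ 3.000
  cycle 1 → 1: weight = 6, length = 1, mean = 6/1 ≈ 6.000
  cycle 2 → 2: weight = 6, length = 1, mean = 6/1 ≈ 6.000
  cycle 0 → 1 → 0: weight = 14, length = 2, mean = 14/2 ≈ 7.000
  cycle 0 → 2 → 0: weight = 10, length = 2, mean = 10/2 ≈ 5.000
  cycle 1 → 0 → 1: weight = 14, length = 2, mean = 14/2 ≈ 7.000
Minimum mean = 3.000, attained e.g. along the cycle 0 → 0 with weight 3 and length 1. So λ(A) = 3/1 = 3.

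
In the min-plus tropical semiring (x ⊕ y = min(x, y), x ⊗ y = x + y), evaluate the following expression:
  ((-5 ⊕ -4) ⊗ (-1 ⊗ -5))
((-5 ⊕ -4) ⊗ (-1 ⊗ -5)) = -11

Expand innermost to outermost. Recall ⊕ takes the minimum of its arguments and ⊗ takes their sum. Working out the expression ((-5 ⊕ -4) ⊗ (-1 ⊗ -5)) gives -11.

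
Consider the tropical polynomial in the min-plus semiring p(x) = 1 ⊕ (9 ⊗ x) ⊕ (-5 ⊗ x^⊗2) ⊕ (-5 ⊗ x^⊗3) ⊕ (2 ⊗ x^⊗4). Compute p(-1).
p(-1) = -8

A tropical monomial a ⊗ x^⊗i evaluates to a + i · x. Evaluating each term at x = -1:
  Term 0 contributes 1 + 0 · -1 = 1
  Term 1 contributes 9 + 1 · -1 = 8
  Term 2 contributes -5 + 2 · -1 = -7
  Term 3 contributes -5 + 3 · -1 = -8
  Term 4 contributes 2 + 4 · -1 = -2
p(-1) = ⊕ of these = min[1, 8, -7, -8, -2] = -8.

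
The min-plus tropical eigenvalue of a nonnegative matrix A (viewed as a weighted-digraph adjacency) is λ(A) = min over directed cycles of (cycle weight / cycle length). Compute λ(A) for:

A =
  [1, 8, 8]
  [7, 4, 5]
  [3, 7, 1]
λ(A) = 1

Enumerate directed cycles and compute their means (weight / length). Sample:
  cycle 0 → 0: weight = 1, length = 1, mean = 1/1 ≈ 1.000
  cycle 1 → 1: weight = 4, length = 1, mean = 4/1 ≈ 4.000
  cycle 2 → 2: weight = 1, length = 1, mean = 1/1 ≈ 1.000
  cycle 0 → 1 → 0: weight = 15, length = 2, mean = 15/2 ≈ 7.500
  cycle 0 → 2 → 0: weight = 11, length = 2, mean = 11/2 ≈ 5.500
  cycle 1 → 0 → 1: weight = 15, length = 2, mean = 15/2 ≈ 7.500
Minimum mean = 1.000, attained e.g. along the cycle 0 → 0 with weight 1 and length 1. So λ(A) = 1/1 = 1.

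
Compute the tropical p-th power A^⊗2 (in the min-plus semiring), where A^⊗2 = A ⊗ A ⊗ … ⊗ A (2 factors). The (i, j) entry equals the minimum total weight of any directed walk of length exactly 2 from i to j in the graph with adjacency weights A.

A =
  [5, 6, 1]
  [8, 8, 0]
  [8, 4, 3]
A^⊗2 =
  [9, 5, 4]
  [8, 4, 3]
  [11, 7, 4]

Each entry (A^⊗2)_ij equals the minimum over all length-2 walks i = v_0 → v_1 → … → v_2 = j of Σ_t A[v_t][v_{t+1}]. For example, for (i, j) = (0, 2) we minimise over 3 possible intermediate vertex sequences; the minimum is 4, attained along the walk 0 → 2 → 2.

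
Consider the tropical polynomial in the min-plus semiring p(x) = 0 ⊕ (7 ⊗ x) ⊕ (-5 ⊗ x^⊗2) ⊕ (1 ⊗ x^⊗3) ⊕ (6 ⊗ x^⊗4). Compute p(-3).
p(-3) = -11

A tropical monomial a ⊗ x^⊗i evaluates to a + i · x. Evaluating each term at x = -3:
  Term 0 contributes 0 + 0 · -3 = 0
  Term 1 contributes 7 + 1 · -3 = 4
  Term 2 contributes -5 + 2 · -3 = -11
  Term 3 contributes 1 + 3 · -3 = -8
  Term 4 contributes 6 + 4 · -3 = -6
p(-3) = ⊕ of these = min[0, 4, -11, -8, -6] = -11.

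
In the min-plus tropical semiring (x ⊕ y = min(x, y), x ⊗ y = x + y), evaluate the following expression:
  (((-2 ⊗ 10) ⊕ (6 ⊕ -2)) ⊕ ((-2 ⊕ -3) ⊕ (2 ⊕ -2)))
(((-2 ⊗ 10) ⊕ (6 ⊕ -2)) ⊕ ((-2 ⊕ -3) ⊕ (2 ⊕ -2))) = -3

Expand innermost to outermost. Recall ⊕ takes the minimum of its arguments and ⊗ takes their sum. Working out the expression (((-2 ⊗ 10) ⊕ (6 ⊕ -2)) ⊕ ((-2 ⊕ -3) ⊕ (2 ⊕ -2))) gives -3.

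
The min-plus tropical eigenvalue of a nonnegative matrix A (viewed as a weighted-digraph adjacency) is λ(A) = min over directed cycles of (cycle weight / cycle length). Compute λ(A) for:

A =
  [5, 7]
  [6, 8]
λ(A) = 5

Enumerate directed cycles and compute their means (weight / length). Sample:
  cycle 0 → 0: weight = 5, length = 1, mean = 5/1 ≈ 5.000
  cycle 1 → 1: weight = 8, length = 1, mean = 8/1 ≈ 8.000
  cycle 0 → 1 → 0: weight = 13, length = 2, mean = 13/2 ≈ 6.500
  cycle 1 → 0 → 1: weight = 13, length = 2, mean = 13/2 ≈ 6.500
Minimum mean = 5.000, attained e.g. along the cycle 0 → 0 with weight 5 and length 1. So λ(A) = 5/1 = 5.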